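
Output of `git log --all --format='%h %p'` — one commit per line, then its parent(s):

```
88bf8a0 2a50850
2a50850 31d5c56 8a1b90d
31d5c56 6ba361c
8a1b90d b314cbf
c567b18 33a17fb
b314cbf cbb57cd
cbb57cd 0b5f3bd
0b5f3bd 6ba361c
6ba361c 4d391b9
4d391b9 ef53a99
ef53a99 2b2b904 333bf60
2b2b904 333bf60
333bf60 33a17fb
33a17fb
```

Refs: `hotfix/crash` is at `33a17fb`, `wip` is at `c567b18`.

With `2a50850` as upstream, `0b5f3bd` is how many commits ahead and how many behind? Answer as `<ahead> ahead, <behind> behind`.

0 ahead, 5 behind

Reachable from 0b5f3bd: {0b5f3bd, 2b2b904, 333bf60, 33a17fb, 4d391b9, 6ba361c, ef53a99}.
Reachable from 2a50850: {0b5f3bd, 2a50850, 2b2b904, 31d5c56, 333bf60, 33a17fb, 4d391b9, 6ba361c, 8a1b90d, b314cbf, cbb57cd, ef53a99}.
Only in 0b5f3bd's history (ahead): {} — 0.
Only in 2a50850's history (behind): {2a50850, 31d5c56, 8a1b90d, b314cbf, cbb57cd} — 5.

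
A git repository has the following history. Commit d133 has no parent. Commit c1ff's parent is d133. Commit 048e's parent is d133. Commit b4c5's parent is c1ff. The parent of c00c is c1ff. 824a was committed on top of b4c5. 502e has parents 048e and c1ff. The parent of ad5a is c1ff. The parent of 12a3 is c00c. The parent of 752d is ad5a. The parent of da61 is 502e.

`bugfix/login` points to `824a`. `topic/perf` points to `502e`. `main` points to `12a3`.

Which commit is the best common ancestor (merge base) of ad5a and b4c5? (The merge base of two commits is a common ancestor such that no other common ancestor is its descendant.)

c1ff

Ancestors of ad5a: {ad5a, c1ff, d133}.
Ancestors of b4c5: {b4c5, c1ff, d133}.
Common ancestors: {c1ff, d133}.
Among these, c1ff is not an ancestor of any other common ancestor — it is the merge base.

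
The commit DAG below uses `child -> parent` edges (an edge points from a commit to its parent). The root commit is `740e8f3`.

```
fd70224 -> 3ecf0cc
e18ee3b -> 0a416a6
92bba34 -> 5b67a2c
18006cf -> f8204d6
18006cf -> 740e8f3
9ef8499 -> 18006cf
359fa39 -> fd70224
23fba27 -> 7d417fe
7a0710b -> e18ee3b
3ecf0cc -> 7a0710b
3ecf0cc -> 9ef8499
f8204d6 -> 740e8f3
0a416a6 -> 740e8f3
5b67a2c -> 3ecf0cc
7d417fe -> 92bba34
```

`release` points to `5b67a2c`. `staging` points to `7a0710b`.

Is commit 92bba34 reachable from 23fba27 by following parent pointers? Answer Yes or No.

Ancestors of 23fba27 (commits reachable by following parents): {0a416a6, 18006cf, 23fba27, 3ecf0cc, 5b67a2c, 740e8f3, 7a0710b, 7d417fe, 92bba34, 9ef8499, e18ee3b, f8204d6}.
92bba34 is in that set, so it is an ancestor of 23fba27.

Yes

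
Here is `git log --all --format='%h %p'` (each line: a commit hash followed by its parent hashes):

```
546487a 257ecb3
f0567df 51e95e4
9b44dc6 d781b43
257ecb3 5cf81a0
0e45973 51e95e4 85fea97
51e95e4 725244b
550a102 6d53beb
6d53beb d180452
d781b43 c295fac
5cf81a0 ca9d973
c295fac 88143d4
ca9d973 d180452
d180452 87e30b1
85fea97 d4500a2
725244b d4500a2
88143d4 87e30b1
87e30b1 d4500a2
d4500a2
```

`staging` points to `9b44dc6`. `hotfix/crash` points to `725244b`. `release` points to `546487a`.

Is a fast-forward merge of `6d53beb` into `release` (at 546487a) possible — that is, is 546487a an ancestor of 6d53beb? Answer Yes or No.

No

A fast-forward from 546487a to 6d53beb is possible iff 546487a is an ancestor of 6d53beb.
Ancestors of 6d53beb: {6d53beb, 87e30b1, d180452, d4500a2}.
546487a is not among them, so fast-forward is not possible.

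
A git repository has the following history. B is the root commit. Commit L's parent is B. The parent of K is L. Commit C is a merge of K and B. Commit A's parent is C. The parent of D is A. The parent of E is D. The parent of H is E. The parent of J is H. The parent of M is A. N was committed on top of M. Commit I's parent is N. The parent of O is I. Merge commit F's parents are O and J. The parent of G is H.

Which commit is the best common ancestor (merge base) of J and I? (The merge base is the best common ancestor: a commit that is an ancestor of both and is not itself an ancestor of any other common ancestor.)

A

Ancestors of J: {A, B, C, D, E, H, J, K, L}.
Ancestors of I: {A, B, C, I, K, L, M, N}.
Common ancestors: {A, B, C, K, L}.
Among these, A is not an ancestor of any other common ancestor — it is the merge base.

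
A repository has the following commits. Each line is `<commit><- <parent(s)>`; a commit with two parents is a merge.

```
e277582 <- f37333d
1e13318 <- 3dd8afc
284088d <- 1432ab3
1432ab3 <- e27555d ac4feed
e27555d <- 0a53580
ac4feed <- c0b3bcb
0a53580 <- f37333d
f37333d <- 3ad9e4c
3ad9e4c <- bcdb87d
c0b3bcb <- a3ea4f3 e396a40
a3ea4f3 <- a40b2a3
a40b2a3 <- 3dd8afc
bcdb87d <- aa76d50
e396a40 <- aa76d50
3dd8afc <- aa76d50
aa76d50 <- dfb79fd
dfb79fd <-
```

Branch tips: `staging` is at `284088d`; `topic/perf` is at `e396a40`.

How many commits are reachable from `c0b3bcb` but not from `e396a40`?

Reachable from c0b3bcb: {3dd8afc, a3ea4f3, a40b2a3, aa76d50, c0b3bcb, dfb79fd, e396a40}.
Reachable from e396a40: {aa76d50, dfb79fd, e396a40}.
In c0b3bcb's history but not e396a40's: {3dd8afc, a3ea4f3, a40b2a3, c0b3bcb} — 4 commits.

4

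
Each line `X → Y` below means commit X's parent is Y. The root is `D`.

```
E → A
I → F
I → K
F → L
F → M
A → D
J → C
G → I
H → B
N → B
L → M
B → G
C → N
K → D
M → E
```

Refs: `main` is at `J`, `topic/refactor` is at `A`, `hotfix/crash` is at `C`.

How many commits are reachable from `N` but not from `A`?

9

Reachable from N: {A, B, D, E, F, G, I, K, L, M, N}.
Reachable from A: {A, D}.
In N's history but not A's: {B, E, F, G, I, K, L, M, N} — 9 commits.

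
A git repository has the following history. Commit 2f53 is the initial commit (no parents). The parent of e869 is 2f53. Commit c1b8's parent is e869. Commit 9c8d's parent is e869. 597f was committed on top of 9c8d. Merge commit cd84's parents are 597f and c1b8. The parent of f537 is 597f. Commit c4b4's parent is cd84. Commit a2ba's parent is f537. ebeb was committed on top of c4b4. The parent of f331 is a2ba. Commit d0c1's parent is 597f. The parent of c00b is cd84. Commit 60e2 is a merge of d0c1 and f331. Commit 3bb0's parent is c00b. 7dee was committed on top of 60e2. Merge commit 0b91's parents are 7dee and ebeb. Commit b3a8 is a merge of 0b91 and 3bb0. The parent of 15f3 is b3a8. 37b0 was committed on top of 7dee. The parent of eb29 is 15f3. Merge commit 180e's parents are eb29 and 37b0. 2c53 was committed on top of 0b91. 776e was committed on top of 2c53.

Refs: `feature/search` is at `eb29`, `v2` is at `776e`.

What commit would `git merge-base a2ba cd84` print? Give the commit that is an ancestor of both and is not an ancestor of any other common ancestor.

Ancestors of a2ba: {2f53, 597f, 9c8d, a2ba, e869, f537}.
Ancestors of cd84: {2f53, 597f, 9c8d, c1b8, cd84, e869}.
Common ancestors: {2f53, 597f, 9c8d, e869}.
Among these, 597f is not an ancestor of any other common ancestor — it is the merge base.

597f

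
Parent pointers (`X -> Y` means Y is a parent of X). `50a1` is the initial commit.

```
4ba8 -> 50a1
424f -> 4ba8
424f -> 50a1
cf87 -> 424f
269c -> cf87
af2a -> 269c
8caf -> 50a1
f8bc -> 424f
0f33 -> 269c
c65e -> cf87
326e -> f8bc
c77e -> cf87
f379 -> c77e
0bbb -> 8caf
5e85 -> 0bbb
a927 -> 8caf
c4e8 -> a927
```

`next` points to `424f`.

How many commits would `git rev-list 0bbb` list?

3

Walking parent pointers from 0bbb: reachable set = {0bbb, 50a1, 8caf}.
That is 3 commits.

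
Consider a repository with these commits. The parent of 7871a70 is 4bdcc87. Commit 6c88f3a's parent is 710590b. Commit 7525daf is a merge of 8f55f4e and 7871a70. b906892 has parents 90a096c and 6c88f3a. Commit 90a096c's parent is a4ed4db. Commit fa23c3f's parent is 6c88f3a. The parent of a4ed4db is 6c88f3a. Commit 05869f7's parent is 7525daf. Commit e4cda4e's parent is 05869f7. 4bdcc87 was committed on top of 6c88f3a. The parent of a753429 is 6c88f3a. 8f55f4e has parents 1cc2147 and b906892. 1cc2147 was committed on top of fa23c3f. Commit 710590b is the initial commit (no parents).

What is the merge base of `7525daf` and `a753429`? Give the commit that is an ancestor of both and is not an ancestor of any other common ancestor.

Ancestors of 7525daf: {1cc2147, 4bdcc87, 6c88f3a, 710590b, 7525daf, 7871a70, 8f55f4e, 90a096c, a4ed4db, b906892, fa23c3f}.
Ancestors of a753429: {6c88f3a, 710590b, a753429}.
Common ancestors: {6c88f3a, 710590b}.
Among these, 6c88f3a is not an ancestor of any other common ancestor — it is the merge base.

6c88f3a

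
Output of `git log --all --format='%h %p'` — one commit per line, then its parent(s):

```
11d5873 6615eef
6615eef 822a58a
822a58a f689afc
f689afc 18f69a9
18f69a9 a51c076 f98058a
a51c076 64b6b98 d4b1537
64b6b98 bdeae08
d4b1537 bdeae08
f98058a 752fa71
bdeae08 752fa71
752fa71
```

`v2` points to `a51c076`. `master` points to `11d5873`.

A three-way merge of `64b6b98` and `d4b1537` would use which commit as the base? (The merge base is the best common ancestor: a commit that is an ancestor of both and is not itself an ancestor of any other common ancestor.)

Ancestors of 64b6b98: {64b6b98, 752fa71, bdeae08}.
Ancestors of d4b1537: {752fa71, bdeae08, d4b1537}.
Common ancestors: {752fa71, bdeae08}.
Among these, bdeae08 is not an ancestor of any other common ancestor — it is the merge base.

bdeae08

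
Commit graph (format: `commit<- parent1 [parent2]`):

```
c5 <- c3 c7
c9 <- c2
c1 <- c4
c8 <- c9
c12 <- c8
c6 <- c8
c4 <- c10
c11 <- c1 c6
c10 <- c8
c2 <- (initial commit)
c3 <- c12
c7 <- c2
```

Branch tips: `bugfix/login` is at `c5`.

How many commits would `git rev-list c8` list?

Walking parent pointers from c8: reachable set = {c2, c8, c9}.
That is 3 commits.

3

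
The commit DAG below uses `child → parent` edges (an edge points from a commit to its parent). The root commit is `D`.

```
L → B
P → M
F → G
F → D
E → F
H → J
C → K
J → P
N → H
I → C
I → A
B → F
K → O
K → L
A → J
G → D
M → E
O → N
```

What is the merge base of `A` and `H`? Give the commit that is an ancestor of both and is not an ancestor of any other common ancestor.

J

Ancestors of A: {A, D, E, F, G, J, M, P}.
Ancestors of H: {D, E, F, G, H, J, M, P}.
Common ancestors: {D, E, F, G, J, M, P}.
Among these, J is not an ancestor of any other common ancestor — it is the merge base.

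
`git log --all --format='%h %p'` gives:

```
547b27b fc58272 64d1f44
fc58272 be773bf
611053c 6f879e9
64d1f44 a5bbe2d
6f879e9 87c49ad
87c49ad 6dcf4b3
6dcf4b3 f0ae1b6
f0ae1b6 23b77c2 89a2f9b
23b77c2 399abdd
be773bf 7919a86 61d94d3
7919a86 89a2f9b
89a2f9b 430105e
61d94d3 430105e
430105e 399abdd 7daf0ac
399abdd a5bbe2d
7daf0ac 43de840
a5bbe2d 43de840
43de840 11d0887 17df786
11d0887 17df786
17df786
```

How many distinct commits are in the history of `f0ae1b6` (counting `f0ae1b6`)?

Walking parent pointers from f0ae1b6: reachable set = {11d0887, 17df786, 23b77c2, 399abdd, 430105e, 43de840, 7daf0ac, 89a2f9b, a5bbe2d, f0ae1b6}.
That is 10 commits.

10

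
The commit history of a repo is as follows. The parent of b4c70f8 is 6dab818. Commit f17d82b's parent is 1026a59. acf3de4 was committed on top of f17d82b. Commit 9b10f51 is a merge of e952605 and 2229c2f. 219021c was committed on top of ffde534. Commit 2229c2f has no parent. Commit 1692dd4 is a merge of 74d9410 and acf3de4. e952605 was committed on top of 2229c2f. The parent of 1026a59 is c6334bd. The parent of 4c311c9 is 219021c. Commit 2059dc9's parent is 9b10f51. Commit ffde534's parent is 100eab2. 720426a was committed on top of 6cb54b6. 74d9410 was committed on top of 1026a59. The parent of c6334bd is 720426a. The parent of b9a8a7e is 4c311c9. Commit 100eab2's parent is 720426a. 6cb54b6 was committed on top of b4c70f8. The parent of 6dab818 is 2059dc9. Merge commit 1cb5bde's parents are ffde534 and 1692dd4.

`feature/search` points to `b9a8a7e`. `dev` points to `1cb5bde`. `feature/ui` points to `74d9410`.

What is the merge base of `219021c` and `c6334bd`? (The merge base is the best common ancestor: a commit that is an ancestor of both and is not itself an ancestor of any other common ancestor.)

720426a

Ancestors of 219021c: {100eab2, 2059dc9, 219021c, 2229c2f, 6cb54b6, 6dab818, 720426a, 9b10f51, b4c70f8, e952605, ffde534}.
Ancestors of c6334bd: {2059dc9, 2229c2f, 6cb54b6, 6dab818, 720426a, 9b10f51, b4c70f8, c6334bd, e952605}.
Common ancestors: {2059dc9, 2229c2f, 6cb54b6, 6dab818, 720426a, 9b10f51, b4c70f8, e952605}.
Among these, 720426a is not an ancestor of any other common ancestor — it is the merge base.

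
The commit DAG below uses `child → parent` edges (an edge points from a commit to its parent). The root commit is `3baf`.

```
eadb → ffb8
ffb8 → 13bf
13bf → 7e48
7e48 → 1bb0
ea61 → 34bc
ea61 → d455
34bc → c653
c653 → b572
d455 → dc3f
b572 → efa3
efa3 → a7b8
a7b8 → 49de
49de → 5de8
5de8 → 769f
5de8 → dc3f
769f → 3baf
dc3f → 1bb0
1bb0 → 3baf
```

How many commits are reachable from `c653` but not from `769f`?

Reachable from c653: {1bb0, 3baf, 49de, 5de8, 769f, a7b8, b572, c653, dc3f, efa3}.
Reachable from 769f: {3baf, 769f}.
In c653's history but not 769f's: {1bb0, 49de, 5de8, a7b8, b572, c653, dc3f, efa3} — 8 commits.

8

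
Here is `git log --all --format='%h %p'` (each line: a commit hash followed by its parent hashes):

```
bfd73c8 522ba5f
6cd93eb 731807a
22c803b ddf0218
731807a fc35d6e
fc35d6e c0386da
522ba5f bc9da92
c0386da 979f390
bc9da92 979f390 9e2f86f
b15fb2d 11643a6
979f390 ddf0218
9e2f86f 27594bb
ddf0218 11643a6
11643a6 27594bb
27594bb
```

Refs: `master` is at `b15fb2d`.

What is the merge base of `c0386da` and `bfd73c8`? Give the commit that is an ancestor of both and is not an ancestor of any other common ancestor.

979f390

Ancestors of c0386da: {11643a6, 27594bb, 979f390, c0386da, ddf0218}.
Ancestors of bfd73c8: {11643a6, 27594bb, 522ba5f, 979f390, 9e2f86f, bc9da92, bfd73c8, ddf0218}.
Common ancestors: {11643a6, 27594bb, 979f390, ddf0218}.
Among these, 979f390 is not an ancestor of any other common ancestor — it is the merge base.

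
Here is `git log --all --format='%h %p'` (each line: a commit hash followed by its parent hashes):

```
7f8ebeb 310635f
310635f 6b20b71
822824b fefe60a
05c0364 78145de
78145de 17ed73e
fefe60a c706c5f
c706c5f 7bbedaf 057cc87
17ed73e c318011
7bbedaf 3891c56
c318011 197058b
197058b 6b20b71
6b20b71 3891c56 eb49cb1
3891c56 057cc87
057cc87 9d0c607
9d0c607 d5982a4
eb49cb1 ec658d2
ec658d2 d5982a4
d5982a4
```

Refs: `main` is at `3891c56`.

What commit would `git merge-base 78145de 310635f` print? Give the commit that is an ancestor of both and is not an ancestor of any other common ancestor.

6b20b71

Ancestors of 78145de: {057cc87, 17ed73e, 197058b, 3891c56, 6b20b71, 78145de, 9d0c607, c318011, d5982a4, eb49cb1, ec658d2}.
Ancestors of 310635f: {057cc87, 310635f, 3891c56, 6b20b71, 9d0c607, d5982a4, eb49cb1, ec658d2}.
Common ancestors: {057cc87, 3891c56, 6b20b71, 9d0c607, d5982a4, eb49cb1, ec658d2}.
Among these, 6b20b71 is not an ancestor of any other common ancestor — it is the merge base.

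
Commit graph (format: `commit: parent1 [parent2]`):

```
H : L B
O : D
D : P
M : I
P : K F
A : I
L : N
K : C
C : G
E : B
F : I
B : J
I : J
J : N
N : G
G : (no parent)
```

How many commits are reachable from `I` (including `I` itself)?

4

Walking parent pointers from I: reachable set = {G, I, J, N}.
That is 4 commits.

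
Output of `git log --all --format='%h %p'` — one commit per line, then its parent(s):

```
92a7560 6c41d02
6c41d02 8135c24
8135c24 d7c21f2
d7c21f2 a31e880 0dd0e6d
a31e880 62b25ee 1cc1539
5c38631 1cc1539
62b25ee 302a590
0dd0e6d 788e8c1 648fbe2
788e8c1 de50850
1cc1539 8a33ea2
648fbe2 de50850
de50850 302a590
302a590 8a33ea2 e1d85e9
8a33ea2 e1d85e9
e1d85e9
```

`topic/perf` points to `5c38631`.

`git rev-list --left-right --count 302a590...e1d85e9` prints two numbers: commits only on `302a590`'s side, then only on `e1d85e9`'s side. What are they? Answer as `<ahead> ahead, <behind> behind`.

Reachable from 302a590: {302a590, 8a33ea2, e1d85e9}.
Reachable from e1d85e9: {e1d85e9}.
Only in 302a590's history (ahead): {302a590, 8a33ea2} — 2.
Only in e1d85e9's history (behind): {} — 0.

2 ahead, 0 behind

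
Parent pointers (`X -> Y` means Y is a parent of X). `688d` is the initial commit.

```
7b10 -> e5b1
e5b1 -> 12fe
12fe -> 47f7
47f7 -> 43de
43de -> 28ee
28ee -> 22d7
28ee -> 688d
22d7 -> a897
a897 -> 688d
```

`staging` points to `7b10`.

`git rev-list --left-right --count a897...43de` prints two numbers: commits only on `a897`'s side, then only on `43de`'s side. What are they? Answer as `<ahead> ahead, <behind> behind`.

0 ahead, 3 behind

Reachable from a897: {688d, a897}.
Reachable from 43de: {22d7, 28ee, 43de, 688d, a897}.
Only in a897's history (ahead): {} — 0.
Only in 43de's history (behind): {22d7, 28ee, 43de} — 3.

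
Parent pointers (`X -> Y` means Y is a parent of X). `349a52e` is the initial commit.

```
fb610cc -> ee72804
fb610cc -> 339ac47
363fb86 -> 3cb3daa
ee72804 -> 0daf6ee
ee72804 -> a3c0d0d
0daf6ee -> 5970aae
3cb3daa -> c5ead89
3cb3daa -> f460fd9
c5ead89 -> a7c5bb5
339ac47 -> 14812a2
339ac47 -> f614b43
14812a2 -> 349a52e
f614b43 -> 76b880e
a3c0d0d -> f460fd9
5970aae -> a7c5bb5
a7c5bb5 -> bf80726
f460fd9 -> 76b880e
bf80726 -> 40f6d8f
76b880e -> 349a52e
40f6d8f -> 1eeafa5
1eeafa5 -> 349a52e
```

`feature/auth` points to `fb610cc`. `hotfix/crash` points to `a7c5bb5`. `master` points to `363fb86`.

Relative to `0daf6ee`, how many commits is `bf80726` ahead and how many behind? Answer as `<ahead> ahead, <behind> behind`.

0 ahead, 3 behind

Reachable from bf80726: {1eeafa5, 349a52e, 40f6d8f, bf80726}.
Reachable from 0daf6ee: {0daf6ee, 1eeafa5, 349a52e, 40f6d8f, 5970aae, a7c5bb5, bf80726}.
Only in bf80726's history (ahead): {} — 0.
Only in 0daf6ee's history (behind): {0daf6ee, 5970aae, a7c5bb5} — 3.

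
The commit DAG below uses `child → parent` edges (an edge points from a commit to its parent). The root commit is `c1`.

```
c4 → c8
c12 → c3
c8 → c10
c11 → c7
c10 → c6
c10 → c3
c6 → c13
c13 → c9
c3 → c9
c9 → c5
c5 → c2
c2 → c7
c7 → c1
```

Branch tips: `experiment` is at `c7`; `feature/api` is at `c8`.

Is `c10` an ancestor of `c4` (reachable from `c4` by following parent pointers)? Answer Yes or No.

Yes

Ancestors of c4 (commits reachable by following parents): {c1, c10, c13, c2, c3, c4, c5, c6, c7, c8, c9}.
c10 is in that set, so it is an ancestor of c4.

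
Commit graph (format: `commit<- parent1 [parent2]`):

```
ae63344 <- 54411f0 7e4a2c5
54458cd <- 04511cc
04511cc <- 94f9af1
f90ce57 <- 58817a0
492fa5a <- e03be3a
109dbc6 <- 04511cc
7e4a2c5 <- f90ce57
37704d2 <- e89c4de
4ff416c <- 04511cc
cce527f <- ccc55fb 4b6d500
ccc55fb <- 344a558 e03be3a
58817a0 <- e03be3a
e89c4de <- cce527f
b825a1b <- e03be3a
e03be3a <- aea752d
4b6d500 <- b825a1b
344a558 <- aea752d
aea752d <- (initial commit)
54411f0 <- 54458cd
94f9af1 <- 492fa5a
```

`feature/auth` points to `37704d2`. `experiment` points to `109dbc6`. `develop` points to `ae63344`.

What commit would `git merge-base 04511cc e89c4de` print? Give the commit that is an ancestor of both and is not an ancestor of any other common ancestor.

Ancestors of 04511cc: {04511cc, 492fa5a, 94f9af1, aea752d, e03be3a}.
Ancestors of e89c4de: {344a558, 4b6d500, aea752d, b825a1b, ccc55fb, cce527f, e03be3a, e89c4de}.
Common ancestors: {aea752d, e03be3a}.
Among these, e03be3a is not an ancestor of any other common ancestor — it is the merge base.

e03be3a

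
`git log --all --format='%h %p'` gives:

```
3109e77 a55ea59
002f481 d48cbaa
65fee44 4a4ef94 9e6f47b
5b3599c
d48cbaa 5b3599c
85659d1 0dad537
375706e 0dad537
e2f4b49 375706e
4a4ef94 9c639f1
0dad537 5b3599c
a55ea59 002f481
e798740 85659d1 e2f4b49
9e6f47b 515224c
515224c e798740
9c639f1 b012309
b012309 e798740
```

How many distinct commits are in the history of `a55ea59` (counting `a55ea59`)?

4

Walking parent pointers from a55ea59: reachable set = {002f481, 5b3599c, a55ea59, d48cbaa}.
That is 4 commits.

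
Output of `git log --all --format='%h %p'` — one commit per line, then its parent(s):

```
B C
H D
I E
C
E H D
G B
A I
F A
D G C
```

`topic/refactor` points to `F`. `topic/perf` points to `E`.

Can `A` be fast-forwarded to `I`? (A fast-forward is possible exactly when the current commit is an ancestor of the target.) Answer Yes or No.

No

A fast-forward from A to I is possible iff A is an ancestor of I.
Ancestors of I: {B, C, D, E, G, H, I}.
A is not among them, so fast-forward is not possible.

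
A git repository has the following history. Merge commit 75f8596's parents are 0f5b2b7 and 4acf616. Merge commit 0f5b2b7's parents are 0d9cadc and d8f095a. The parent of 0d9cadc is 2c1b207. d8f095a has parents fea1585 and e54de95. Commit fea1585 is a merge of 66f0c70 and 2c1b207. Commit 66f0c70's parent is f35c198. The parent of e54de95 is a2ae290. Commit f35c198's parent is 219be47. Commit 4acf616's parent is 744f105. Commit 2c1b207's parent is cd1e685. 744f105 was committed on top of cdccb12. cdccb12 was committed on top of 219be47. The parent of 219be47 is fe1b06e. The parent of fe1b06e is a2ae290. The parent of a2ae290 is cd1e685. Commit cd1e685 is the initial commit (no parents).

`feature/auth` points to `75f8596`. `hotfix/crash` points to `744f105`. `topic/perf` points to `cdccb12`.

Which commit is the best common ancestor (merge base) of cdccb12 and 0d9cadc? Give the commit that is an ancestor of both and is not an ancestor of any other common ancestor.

Ancestors of cdccb12: {219be47, a2ae290, cd1e685, cdccb12, fe1b06e}.
Ancestors of 0d9cadc: {0d9cadc, 2c1b207, cd1e685}.
Common ancestors: {cd1e685}.
The only common ancestor is cd1e685, so it is the merge base.

cd1e685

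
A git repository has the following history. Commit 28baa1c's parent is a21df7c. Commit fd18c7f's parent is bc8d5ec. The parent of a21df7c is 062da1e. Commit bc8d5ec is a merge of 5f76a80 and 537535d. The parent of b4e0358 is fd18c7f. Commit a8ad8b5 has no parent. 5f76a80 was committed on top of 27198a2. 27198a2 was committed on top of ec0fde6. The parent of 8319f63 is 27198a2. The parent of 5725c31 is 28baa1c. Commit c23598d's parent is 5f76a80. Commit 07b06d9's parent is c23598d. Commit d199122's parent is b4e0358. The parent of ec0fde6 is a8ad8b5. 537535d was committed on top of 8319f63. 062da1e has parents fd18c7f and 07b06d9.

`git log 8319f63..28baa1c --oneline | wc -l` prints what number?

Reachable from 28baa1c: {062da1e, 07b06d9, 27198a2, 28baa1c, 537535d, 5f76a80, 8319f63, a21df7c, a8ad8b5, bc8d5ec, c23598d, ec0fde6, fd18c7f}.
Reachable from 8319f63: {27198a2, 8319f63, a8ad8b5, ec0fde6}.
In 28baa1c's history but not 8319f63's: {062da1e, 07b06d9, 28baa1c, 537535d, 5f76a80, a21df7c, bc8d5ec, c23598d, fd18c7f} — 9 commits.

9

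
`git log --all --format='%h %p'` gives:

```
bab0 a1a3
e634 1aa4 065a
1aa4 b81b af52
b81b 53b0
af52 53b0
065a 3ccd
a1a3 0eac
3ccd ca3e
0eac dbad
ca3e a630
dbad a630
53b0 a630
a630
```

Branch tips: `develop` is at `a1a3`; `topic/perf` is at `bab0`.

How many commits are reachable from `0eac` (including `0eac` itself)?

Walking parent pointers from 0eac: reachable set = {0eac, a630, dbad}.
That is 3 commits.

3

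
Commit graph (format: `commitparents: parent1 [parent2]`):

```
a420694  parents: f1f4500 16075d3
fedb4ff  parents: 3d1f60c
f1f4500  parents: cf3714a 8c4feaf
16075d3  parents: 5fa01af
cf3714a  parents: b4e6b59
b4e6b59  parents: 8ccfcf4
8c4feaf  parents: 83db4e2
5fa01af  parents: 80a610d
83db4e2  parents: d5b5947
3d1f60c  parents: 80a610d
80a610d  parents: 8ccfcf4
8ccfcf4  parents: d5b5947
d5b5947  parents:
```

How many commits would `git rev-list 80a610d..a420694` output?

Reachable from a420694: {16075d3, 5fa01af, 80a610d, 83db4e2, 8c4feaf, 8ccfcf4, a420694, b4e6b59, cf3714a, d5b5947, f1f4500}.
Reachable from 80a610d: {80a610d, 8ccfcf4, d5b5947}.
In a420694's history but not 80a610d's: {16075d3, 5fa01af, 83db4e2, 8c4feaf, a420694, b4e6b59, cf3714a, f1f4500} — 8 commits.

8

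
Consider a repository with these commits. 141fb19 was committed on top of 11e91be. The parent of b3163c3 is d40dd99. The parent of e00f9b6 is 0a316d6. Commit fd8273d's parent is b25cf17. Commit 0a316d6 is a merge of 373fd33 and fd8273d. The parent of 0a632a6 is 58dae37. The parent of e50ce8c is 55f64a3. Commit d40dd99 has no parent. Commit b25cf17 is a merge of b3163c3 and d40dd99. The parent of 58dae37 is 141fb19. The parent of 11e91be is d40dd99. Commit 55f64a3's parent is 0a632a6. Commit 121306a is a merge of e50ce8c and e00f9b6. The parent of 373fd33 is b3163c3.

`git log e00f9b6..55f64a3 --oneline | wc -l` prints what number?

5

Reachable from 55f64a3: {0a632a6, 11e91be, 141fb19, 55f64a3, 58dae37, d40dd99}.
Reachable from e00f9b6: {0a316d6, 373fd33, b25cf17, b3163c3, d40dd99, e00f9b6, fd8273d}.
In 55f64a3's history but not e00f9b6's: {0a632a6, 11e91be, 141fb19, 55f64a3, 58dae37} — 5 commits.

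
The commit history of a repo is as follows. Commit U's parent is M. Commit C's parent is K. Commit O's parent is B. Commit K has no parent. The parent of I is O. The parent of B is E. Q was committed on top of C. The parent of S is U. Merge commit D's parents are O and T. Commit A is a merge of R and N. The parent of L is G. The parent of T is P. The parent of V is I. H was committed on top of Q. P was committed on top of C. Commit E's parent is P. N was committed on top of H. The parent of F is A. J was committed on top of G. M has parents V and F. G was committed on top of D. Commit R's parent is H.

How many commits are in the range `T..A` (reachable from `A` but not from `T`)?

5

Reachable from A: {A, C, H, K, N, Q, R}.
Reachable from T: {C, K, P, T}.
In A's history but not T's: {A, H, N, Q, R} — 5 commits.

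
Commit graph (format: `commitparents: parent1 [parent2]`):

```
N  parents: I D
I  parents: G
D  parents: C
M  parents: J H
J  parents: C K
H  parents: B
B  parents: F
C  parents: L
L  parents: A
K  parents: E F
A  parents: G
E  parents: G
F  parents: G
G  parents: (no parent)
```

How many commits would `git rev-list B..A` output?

1

Reachable from A: {A, G}.
Reachable from B: {B, F, G}.
In A's history but not B's: {A} — 1 commit.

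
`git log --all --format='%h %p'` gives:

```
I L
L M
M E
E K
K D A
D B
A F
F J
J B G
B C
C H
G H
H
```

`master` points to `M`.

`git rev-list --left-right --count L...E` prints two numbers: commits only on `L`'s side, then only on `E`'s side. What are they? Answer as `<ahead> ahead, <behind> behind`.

Reachable from L: {A, B, C, D, E, F, G, H, J, K, L, M}.
Reachable from E: {A, B, C, D, E, F, G, H, J, K}.
Only in L's history (ahead): {L, M} — 2.
Only in E's history (behind): {} — 0.

2 ahead, 0 behind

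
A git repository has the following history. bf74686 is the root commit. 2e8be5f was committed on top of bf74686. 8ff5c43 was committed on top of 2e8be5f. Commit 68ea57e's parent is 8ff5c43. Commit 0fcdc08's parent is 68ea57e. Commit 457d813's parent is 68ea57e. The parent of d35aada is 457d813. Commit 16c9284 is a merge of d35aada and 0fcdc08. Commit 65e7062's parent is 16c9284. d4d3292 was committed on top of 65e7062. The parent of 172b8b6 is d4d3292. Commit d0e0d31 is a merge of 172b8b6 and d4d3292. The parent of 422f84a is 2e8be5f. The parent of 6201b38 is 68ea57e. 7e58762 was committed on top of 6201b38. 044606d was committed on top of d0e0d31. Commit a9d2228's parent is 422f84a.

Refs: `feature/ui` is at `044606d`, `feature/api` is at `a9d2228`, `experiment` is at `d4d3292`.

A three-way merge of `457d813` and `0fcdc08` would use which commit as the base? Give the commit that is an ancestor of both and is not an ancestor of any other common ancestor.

68ea57e

Ancestors of 457d813: {2e8be5f, 457d813, 68ea57e, 8ff5c43, bf74686}.
Ancestors of 0fcdc08: {0fcdc08, 2e8be5f, 68ea57e, 8ff5c43, bf74686}.
Common ancestors: {2e8be5f, 68ea57e, 8ff5c43, bf74686}.
Among these, 68ea57e is not an ancestor of any other common ancestor — it is the merge base.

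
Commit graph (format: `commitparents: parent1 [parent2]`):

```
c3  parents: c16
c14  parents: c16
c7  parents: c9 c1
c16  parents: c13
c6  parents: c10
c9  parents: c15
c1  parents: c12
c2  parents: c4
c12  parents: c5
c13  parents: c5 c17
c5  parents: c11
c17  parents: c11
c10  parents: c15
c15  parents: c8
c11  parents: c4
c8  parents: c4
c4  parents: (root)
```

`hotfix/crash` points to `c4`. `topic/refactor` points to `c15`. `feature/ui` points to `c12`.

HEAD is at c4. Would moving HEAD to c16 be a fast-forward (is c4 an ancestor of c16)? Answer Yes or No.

A fast-forward from c4 to c16 is possible iff c4 is an ancestor of c16.
Ancestors of c16: {c11, c13, c16, c17, c4, c5}.
c4 is among them, so fast-forward is possible.

Yes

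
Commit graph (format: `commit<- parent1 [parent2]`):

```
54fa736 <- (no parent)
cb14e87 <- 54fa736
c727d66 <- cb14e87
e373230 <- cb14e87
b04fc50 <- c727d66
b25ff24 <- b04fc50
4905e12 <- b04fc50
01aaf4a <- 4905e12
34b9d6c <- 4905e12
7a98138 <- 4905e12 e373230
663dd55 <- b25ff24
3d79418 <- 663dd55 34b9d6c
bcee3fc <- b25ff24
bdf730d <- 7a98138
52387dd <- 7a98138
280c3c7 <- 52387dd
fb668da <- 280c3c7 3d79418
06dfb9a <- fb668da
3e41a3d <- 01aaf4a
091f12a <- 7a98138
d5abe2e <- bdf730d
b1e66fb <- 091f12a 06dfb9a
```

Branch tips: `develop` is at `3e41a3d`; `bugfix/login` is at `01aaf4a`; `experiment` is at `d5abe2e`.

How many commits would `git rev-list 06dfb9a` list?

15

Walking parent pointers from 06dfb9a: reachable set = {06dfb9a, 280c3c7, 34b9d6c, 3d79418, 4905e12, 52387dd, 54fa736, 663dd55, 7a98138, b04fc50, b25ff24, c727d66, cb14e87, e373230, fb668da}.
That is 15 commits.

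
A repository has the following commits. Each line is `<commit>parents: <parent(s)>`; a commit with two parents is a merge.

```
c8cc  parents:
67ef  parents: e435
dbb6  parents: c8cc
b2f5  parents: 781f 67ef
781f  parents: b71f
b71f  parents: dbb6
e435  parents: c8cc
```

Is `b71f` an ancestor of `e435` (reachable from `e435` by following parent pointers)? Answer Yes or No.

No

Ancestors of e435: {c8cc, e435}.
b71f is not in that set, so it is not an ancestor of e435.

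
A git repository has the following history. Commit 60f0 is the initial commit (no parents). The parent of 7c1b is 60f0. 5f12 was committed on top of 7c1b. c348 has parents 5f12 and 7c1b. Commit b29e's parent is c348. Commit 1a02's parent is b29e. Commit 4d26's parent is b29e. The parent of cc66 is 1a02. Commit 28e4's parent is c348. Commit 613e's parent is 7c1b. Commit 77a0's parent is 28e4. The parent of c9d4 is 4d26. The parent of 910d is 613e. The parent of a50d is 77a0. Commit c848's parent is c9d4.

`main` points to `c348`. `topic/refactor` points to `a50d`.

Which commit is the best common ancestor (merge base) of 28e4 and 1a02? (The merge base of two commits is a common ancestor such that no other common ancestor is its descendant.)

c348

Ancestors of 28e4: {28e4, 5f12, 60f0, 7c1b, c348}.
Ancestors of 1a02: {1a02, 5f12, 60f0, 7c1b, b29e, c348}.
Common ancestors: {5f12, 60f0, 7c1b, c348}.
Among these, c348 is not an ancestor of any other common ancestor — it is the merge base.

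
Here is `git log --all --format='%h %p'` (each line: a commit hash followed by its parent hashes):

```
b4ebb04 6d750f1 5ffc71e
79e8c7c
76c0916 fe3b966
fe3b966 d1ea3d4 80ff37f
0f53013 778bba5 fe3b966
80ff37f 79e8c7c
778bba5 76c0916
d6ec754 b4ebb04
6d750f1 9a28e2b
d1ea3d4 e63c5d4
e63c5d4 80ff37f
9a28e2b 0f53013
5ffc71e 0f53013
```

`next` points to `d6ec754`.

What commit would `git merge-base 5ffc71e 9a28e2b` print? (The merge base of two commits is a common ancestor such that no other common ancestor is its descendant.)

0f53013

Ancestors of 5ffc71e: {0f53013, 5ffc71e, 76c0916, 778bba5, 79e8c7c, 80ff37f, d1ea3d4, e63c5d4, fe3b966}.
Ancestors of 9a28e2b: {0f53013, 76c0916, 778bba5, 79e8c7c, 80ff37f, 9a28e2b, d1ea3d4, e63c5d4, fe3b966}.
Common ancestors: {0f53013, 76c0916, 778bba5, 79e8c7c, 80ff37f, d1ea3d4, e63c5d4, fe3b966}.
Among these, 0f53013 is not an ancestor of any other common ancestor — it is the merge base.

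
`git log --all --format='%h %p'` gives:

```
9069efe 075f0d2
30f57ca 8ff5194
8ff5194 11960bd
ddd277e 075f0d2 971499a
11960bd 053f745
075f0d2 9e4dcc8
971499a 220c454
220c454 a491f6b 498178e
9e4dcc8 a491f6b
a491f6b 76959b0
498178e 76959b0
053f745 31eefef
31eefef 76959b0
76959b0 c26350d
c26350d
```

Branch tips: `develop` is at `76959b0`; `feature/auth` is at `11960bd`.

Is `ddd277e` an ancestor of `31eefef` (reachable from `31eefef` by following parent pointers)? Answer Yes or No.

Ancestors of 31eefef: {31eefef, 76959b0, c26350d}.
ddd277e is not in that set, so it is not an ancestor of 31eefef.

No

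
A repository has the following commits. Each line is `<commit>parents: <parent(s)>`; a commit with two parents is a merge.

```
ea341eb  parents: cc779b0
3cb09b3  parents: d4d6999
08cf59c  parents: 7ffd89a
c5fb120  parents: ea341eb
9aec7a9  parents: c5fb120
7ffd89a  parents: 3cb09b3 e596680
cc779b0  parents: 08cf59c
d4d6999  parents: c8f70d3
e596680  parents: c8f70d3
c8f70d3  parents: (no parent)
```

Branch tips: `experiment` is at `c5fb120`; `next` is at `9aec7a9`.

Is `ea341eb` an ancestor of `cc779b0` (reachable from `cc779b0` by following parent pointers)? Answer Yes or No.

Ancestors of cc779b0: {08cf59c, 3cb09b3, 7ffd89a, c8f70d3, cc779b0, d4d6999, e596680}.
ea341eb is not in that set, so it is not an ancestor of cc779b0.

No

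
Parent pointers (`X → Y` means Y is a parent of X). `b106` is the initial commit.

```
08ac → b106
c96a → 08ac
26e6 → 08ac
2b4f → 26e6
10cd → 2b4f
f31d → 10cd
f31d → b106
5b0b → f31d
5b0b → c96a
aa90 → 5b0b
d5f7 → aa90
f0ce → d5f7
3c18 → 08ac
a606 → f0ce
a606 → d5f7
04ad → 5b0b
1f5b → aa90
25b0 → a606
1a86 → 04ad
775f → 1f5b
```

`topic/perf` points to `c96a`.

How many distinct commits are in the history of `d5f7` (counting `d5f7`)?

Walking parent pointers from d5f7: reachable set = {08ac, 10cd, 26e6, 2b4f, 5b0b, aa90, b106, c96a, d5f7, f31d}.
That is 10 commits.

10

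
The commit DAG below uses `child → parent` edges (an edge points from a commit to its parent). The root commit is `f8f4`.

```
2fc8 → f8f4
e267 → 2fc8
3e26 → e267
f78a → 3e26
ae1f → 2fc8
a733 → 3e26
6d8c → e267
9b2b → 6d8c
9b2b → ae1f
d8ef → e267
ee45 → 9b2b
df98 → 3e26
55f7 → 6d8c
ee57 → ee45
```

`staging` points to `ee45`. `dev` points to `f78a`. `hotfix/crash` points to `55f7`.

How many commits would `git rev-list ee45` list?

Walking parent pointers from ee45: reachable set = {2fc8, 6d8c, 9b2b, ae1f, e267, ee45, f8f4}.
That is 7 commits.

7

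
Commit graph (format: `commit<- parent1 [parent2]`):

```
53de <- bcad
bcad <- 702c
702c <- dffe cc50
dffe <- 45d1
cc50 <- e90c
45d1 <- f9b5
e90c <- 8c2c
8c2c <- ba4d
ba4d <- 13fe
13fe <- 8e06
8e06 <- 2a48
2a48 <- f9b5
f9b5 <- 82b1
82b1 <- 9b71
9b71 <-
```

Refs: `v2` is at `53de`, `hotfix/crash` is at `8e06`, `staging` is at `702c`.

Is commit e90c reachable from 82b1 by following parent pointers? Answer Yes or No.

No

Ancestors of 82b1: {82b1, 9b71}.
e90c is not in that set, so it is not an ancestor of 82b1.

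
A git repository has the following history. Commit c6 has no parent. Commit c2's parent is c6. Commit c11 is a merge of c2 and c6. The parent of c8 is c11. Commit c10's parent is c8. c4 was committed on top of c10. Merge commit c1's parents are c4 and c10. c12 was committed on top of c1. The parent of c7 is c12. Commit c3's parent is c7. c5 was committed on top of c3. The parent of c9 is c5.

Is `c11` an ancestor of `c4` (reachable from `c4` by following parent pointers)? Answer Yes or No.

Ancestors of c4 (commits reachable by following parents): {c10, c11, c2, c4, c6, c8}.
c11 is in that set, so it is an ancestor of c4.

Yes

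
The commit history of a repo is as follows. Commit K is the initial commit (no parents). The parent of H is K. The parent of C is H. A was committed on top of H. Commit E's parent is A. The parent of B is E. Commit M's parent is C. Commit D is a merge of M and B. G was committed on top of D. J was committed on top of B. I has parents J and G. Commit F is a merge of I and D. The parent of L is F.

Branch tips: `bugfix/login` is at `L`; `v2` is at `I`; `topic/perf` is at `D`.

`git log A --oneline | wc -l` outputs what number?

3

Walking parent pointers from A: reachable set = {A, H, K}.
That is 3 commits.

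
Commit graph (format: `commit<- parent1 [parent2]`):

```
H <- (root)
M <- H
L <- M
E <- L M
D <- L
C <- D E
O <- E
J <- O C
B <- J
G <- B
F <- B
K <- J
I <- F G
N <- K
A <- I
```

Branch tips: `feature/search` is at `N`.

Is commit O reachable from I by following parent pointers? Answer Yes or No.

Ancestors of I (commits reachable by following parents): {B, C, D, E, F, G, H, I, J, L, M, O}.
O is in that set, so it is an ancestor of I.

Yes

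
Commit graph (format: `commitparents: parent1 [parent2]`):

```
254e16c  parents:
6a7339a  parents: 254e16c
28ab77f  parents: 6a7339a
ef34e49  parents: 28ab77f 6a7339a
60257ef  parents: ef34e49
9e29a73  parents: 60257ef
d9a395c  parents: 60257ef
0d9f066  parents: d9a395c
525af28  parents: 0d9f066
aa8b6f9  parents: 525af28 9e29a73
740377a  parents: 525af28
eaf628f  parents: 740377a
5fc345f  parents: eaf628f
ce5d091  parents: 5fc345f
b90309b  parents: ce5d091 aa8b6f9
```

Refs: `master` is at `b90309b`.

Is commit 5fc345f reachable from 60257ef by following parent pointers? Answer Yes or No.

No

Ancestors of 60257ef: {254e16c, 28ab77f, 60257ef, 6a7339a, ef34e49}.
5fc345f is not in that set, so it is not an ancestor of 60257ef.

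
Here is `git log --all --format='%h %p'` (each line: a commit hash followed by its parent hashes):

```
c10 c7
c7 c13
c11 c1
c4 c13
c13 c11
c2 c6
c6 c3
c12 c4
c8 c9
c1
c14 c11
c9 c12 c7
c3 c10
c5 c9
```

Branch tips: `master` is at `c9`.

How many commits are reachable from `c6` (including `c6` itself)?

Walking parent pointers from c6: reachable set = {c1, c10, c11, c13, c3, c6, c7}.
That is 7 commits.

7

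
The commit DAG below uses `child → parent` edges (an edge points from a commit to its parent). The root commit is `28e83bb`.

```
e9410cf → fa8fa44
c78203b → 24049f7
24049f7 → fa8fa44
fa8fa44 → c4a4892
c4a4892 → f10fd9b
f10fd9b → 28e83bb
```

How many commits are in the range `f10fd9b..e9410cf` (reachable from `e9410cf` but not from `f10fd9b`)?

3

Reachable from e9410cf: {28e83bb, c4a4892, e9410cf, f10fd9b, fa8fa44}.
Reachable from f10fd9b: {28e83bb, f10fd9b}.
In e9410cf's history but not f10fd9b's: {c4a4892, e9410cf, fa8fa44} — 3 commits.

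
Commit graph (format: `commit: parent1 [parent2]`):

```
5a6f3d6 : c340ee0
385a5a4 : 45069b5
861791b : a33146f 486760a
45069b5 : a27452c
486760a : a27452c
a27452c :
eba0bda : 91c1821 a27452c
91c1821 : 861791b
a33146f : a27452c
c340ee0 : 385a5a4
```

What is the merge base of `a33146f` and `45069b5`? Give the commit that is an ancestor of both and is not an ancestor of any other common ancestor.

Ancestors of a33146f: {a27452c, a33146f}.
Ancestors of 45069b5: {45069b5, a27452c}.
Common ancestors: {a27452c}.
The only common ancestor is a27452c, so it is the merge base.

a27452c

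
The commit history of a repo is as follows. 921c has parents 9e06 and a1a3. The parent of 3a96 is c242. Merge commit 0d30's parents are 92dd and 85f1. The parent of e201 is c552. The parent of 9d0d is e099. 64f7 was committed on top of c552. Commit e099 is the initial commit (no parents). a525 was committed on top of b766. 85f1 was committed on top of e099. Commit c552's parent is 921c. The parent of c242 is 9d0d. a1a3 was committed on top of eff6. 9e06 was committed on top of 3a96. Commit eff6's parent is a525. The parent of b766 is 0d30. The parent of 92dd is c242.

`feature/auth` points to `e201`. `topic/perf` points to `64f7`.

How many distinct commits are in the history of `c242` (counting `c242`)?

Walking parent pointers from c242: reachable set = {9d0d, c242, e099}.
That is 3 commits.

3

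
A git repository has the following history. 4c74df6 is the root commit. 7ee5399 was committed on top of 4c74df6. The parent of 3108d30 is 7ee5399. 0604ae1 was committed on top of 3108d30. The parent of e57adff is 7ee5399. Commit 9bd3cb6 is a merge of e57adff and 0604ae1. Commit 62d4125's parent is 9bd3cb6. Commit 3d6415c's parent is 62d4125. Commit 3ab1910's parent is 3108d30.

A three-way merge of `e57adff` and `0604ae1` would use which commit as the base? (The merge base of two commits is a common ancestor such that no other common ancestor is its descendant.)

7ee5399

Ancestors of e57adff: {4c74df6, 7ee5399, e57adff}.
Ancestors of 0604ae1: {0604ae1, 3108d30, 4c74df6, 7ee5399}.
Common ancestors: {4c74df6, 7ee5399}.
Among these, 7ee5399 is not an ancestor of any other common ancestor — it is the merge base.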